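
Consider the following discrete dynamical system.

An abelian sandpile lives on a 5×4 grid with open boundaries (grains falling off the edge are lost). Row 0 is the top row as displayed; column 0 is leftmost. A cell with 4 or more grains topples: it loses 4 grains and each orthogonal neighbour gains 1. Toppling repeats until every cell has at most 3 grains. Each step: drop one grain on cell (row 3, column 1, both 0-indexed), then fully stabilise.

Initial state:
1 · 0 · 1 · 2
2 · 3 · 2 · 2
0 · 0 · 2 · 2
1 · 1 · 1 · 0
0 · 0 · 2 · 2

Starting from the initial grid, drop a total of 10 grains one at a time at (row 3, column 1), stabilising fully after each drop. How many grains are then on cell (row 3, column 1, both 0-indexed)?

3

gen 0: 1 · 0 · 1 · 2
2 · 3 · 2 · 2
0 · 0 · 2 · 2
1 · 1 · 1 · 0
0 · 0 · 2 · 2
gen 1: 1 · 0 · 1 · 2
2 · 3 · 2 · 2
0 · 0 · 2 · 2
1 · 2 · 1 · 0
0 · 0 · 2 · 2
gen 2: 1 · 0 · 1 · 2
2 · 3 · 2 · 2
0 · 0 · 2 · 2
1 · 3 · 1 · 0
0 · 0 · 2 · 2
gen 3: 1 · 0 · 1 · 2
2 · 3 · 2 · 2
0 · 1 · 2 · 2
2 · 0 · 2 · 0
0 · 1 · 2 · 2
gen 4: 1 · 0 · 1 · 2
2 · 3 · 2 · 2
0 · 1 · 2 · 2
2 · 1 · 2 · 0
0 · 1 · 2 · 2
gen 5: 1 · 0 · 1 · 2
2 · 3 · 2 · 2
0 · 1 · 2 · 2
2 · 2 · 2 · 0
0 · 1 · 2 · 2
gen 6: 1 · 0 · 1 · 2
2 · 3 · 2 · 2
0 · 1 · 2 · 2
2 · 3 · 2 · 0
0 · 1 · 2 · 2
gen 7: 1 · 0 · 1 · 2
2 · 3 · 2 · 2
0 · 2 · 2 · 2
3 · 0 · 3 · 0
0 · 2 · 2 · 2
gen 8: 1 · 0 · 1 · 2
2 · 3 · 2 · 2
0 · 2 · 2 · 2
3 · 1 · 3 · 0
0 · 2 · 2 · 2
gen 9: 1 · 0 · 1 · 2
2 · 3 · 2 · 2
0 · 2 · 2 · 2
3 · 2 · 3 · 0
0 · 2 · 2 · 2
gen 10: 1 · 0 · 1 · 2
2 · 3 · 2 · 2
0 · 2 · 2 · 2
3 · 3 · 3 · 0
0 · 2 · 2 · 2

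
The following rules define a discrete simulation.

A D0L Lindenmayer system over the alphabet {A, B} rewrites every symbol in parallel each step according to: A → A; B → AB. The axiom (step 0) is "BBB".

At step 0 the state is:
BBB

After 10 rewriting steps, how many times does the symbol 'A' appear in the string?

30

0) BBB
1) ABABAB
2) AABAABAAB
3) AAABAAABAAAB
4) AAAABAAAABAAAAB
5) AAAAABAAAAABAAAAAB
6) AAAAAABAAAAAABAAAAAAB
7) AAAAAAABAAAAAAABAAAAAAAB
8) AAAAAAAABAAAAAAAABAAAAAAAAB
9) AAAAAAAAABAAAAAAAAABAAAAAAAAAB
10) AAAAAAAAAABAAAAAAAAAABAAAAAAAAAAB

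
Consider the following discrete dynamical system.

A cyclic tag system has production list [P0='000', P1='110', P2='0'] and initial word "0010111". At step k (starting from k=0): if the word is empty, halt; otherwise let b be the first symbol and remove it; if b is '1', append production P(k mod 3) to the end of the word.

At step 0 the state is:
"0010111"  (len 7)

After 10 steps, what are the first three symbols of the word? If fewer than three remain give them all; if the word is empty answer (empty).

k=0  "0010111"  (len 7)
k=1  "010111"  (len 6)
k=2  "10111"  (len 5)
k=3  "01110"  (len 5)
k=4  "1110"  (len 4)
k=5  "110110"  (len 6)
k=6  "101100"  (len 6)
k=7  "01100000"  (len 8)
k=8  "1100000"  (len 7)
k=9  "1000000"  (len 7)
k=10  "000000000"  (len 9)

000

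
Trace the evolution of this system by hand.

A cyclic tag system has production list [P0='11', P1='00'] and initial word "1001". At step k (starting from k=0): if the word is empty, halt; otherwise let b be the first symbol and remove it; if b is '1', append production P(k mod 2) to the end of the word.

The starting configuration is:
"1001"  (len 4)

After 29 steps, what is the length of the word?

gen 0: "1001"  (len 4)
gen 1: "00111"  (len 5)
gen 2: "0111"  (len 4)
gen 3: "111"  (len 3)
gen 4: "1100"  (len 4)
gen 5: "10011"  (len 5)
gen 6: "001100"  (len 6)
gen 7: "01100"  (len 5)
gen 8: "1100"  (len 4)
gen 9: "10011"  (len 5)
gen 10: "001100"  (len 6)
gen 11: "01100"  (len 5)
gen 12: "1100"  (len 4)
gen 13: "10011"  (len 5)
gen 14: "001100"  (len 6)
gen 15: "01100"  (len 5)
gen 16: "1100"  (len 4)
gen 17: "10011"  (len 5)
gen 18: "001100"  (len 6)
gen 19: "01100"  (len 5)
gen 20: "1100"  (len 4)
gen 21: "10011"  (len 5)
gen 22: "001100"  (len 6)
gen 23: "01100"  (len 5)
gen 24: "1100"  (len 4)
gen 25: "10011"  (len 5)
gen 26: "001100"  (len 6)
gen 27: "01100"  (len 5)
gen 28: "1100"  (len 4)
gen 29: "10011"  (len 5)

5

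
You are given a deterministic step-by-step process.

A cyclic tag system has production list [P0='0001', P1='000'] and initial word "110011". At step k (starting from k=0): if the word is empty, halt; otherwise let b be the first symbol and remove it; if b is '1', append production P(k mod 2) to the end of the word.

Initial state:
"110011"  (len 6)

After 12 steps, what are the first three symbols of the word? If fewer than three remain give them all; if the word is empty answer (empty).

000

step 0: "110011"  (len 6)
step 1: "100110001"  (len 9)
step 2: "00110001000"  (len 11)
step 3: "0110001000"  (len 10)
step 4: "110001000"  (len 9)
step 5: "100010000001"  (len 12)
step 6: "00010000001000"  (len 14)
step 7: "0010000001000"  (len 13)
step 8: "010000001000"  (len 12)
step 9: "10000001000"  (len 11)
step 10: "0000001000000"  (len 13)
step 11: "000001000000"  (len 12)
step 12: "00001000000"  (len 11)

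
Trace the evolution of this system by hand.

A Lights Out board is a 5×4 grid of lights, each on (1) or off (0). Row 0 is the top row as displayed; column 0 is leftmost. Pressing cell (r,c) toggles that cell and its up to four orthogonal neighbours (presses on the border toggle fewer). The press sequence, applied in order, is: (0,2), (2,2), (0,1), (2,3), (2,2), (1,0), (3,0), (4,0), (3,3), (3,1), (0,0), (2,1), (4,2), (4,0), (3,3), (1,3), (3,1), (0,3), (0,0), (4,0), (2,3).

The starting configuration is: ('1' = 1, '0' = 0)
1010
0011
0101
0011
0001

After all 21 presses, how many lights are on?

0) 1010
0011
0101
0011
0001
1) 1101
0001
0101
0011
0001
2) 1101
0011
0010
0001
0001
3) 0011
0111
0010
0001
0001
4) 0011
0110
0001
0000
0001
5) 0011
0100
0110
0010
0001
6) 1011
1000
1110
0010
0001
7) 1011
1000
0110
1110
1001
8) 1011
1000
0110
0110
0101
9) 1011
1000
0111
0101
0100
10) 1011
1000
0011
1011
0000
11) 0111
0000
0011
1011
0000
12) 0111
0100
1101
1111
0000
13) 0111
0100
1101
1101
0111
14) 0111
0100
1101
0101
1011
15) 0111
0100
1100
0110
1010
16) 0110
0111
1101
0110
1010
17) 0110
0111
1001
1000
1110
18) 0101
0110
1001
1000
1110
19) 1001
1110
1001
1000
1110
20) 1001
1110
1001
0000
0010
21) 1001
1111
1010
0001
0010

10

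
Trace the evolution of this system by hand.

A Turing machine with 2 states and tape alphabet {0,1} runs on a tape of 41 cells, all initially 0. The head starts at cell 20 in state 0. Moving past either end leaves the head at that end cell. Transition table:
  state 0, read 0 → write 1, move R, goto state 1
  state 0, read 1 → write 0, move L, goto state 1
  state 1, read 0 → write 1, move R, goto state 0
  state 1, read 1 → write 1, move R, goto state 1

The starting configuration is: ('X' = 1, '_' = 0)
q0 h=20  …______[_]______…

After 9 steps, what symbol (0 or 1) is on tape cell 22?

[0] q0 h=20  …______[_]______…
[1] q1 h=21  …_____X[_]______…
[2] q0 h=22  …____XX[_]______…
[3] q1 h=23  …___XXX[_]______…
[4] q0 h=24  …__XXXX[_]______…
[5] q1 h=25  …_XXXXX[_]______…
[6] q0 h=26  …XXXXXX[_]______…
[7] q1 h=27  …XXXXXX[_]______…
[8] q0 h=28  …XXXXXX[_]______…
[9] q1 h=29  …XXXXXX[_]______…

1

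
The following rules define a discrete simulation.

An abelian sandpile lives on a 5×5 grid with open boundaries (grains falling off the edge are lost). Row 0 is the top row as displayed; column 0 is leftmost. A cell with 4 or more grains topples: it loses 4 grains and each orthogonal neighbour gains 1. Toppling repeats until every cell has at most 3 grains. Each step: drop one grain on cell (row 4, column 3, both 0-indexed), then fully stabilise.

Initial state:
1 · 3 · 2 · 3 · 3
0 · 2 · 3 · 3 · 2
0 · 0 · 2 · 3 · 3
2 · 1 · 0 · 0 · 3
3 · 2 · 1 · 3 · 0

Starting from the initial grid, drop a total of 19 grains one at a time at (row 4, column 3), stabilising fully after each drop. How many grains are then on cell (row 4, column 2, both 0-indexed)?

0) 1 · 3 · 2 · 3 · 3
0 · 2 · 3 · 3 · 2
0 · 0 · 2 · 3 · 3
2 · 1 · 0 · 0 · 3
3 · 2 · 1 · 3 · 0
1) 1 · 3 · 2 · 3 · 3
0 · 2 · 3 · 3 · 2
0 · 0 · 2 · 3 · 3
2 · 1 · 0 · 1 · 3
3 · 2 · 2 · 0 · 1
2) 1 · 3 · 2 · 3 · 3
0 · 2 · 3 · 3 · 2
0 · 0 · 2 · 3 · 3
2 · 1 · 0 · 1 · 3
3 · 2 · 2 · 1 · 1
3) 1 · 3 · 2 · 3 · 3
0 · 2 · 3 · 3 · 2
0 · 0 · 2 · 3 · 3
2 · 1 · 0 · 1 · 3
3 · 2 · 2 · 2 · 1
4) 1 · 3 · 2 · 3 · 3
0 · 2 · 3 · 3 · 2
0 · 0 · 2 · 3 · 3
2 · 1 · 0 · 1 · 3
3 · 2 · 2 · 3 · 1
5) 1 · 3 · 2 · 3 · 3
0 · 2 · 3 · 3 · 2
0 · 0 · 2 · 3 · 3
2 · 1 · 0 · 2 · 3
3 · 2 · 3 · 0 · 2
6) 1 · 3 · 2 · 3 · 3
0 · 2 · 3 · 3 · 2
0 · 0 · 2 · 3 · 3
2 · 1 · 0 · 2 · 3
3 · 2 · 3 · 1 · 2
7) 1 · 3 · 2 · 3 · 3
0 · 2 · 3 · 3 · 2
0 · 0 · 2 · 3 · 3
2 · 1 · 0 · 2 · 3
3 · 2 · 3 · 2 · 2
8) 1 · 3 · 2 · 3 · 3
0 · 2 · 3 · 3 · 2
0 · 0 · 2 · 3 · 3
2 · 1 · 0 · 2 · 3
3 · 2 · 3 · 3 · 2
9) 1 · 3 · 2 · 3 · 3
0 · 2 · 3 · 3 · 2
0 · 0 · 2 · 3 · 3
2 · 1 · 1 · 3 · 3
3 · 3 · 0 · 1 · 3
10) 1 · 3 · 2 · 3 · 3
0 · 2 · 3 · 3 · 2
0 · 0 · 2 · 3 · 3
2 · 1 · 1 · 3 · 3
3 · 3 · 0 · 2 · 3
11) 1 · 3 · 2 · 3 · 3
0 · 2 · 3 · 3 · 2
0 · 0 · 2 · 3 · 3
2 · 1 · 1 · 3 · 3
3 · 3 · 0 · 3 · 3
12) 2 · 1 · 1 · 2 · 1
1 · 0 · 3 · 3 · 1
0 · 2 · 0 · 3 · 2
2 · 1 · 3 · 2 · 2
3 · 3 · 1 · 2 · 1
13) 2 · 1 · 1 · 2 · 1
1 · 0 · 3 · 3 · 1
0 · 2 · 0 · 3 · 2
2 · 1 · 3 · 2 · 2
3 · 3 · 1 · 3 · 1
14) 2 · 1 · 1 · 2 · 1
1 · 0 · 3 · 3 · 1
0 · 2 · 0 · 3 · 2
2 · 1 · 3 · 3 · 2
3 · 3 · 2 · 0 · 2
15) 2 · 1 · 1 · 2 · 1
1 · 0 · 3 · 3 · 1
0 · 2 · 0 · 3 · 2
2 · 1 · 3 · 3 · 2
3 · 3 · 2 · 1 · 2
16) 2 · 1 · 1 · 2 · 1
1 · 0 · 3 · 3 · 1
0 · 2 · 0 · 3 · 2
2 · 1 · 3 · 3 · 2
3 · 3 · 2 · 2 · 2
17) 2 · 1 · 1 · 2 · 1
1 · 0 · 3 · 3 · 1
0 · 2 · 0 · 3 · 2
2 · 1 · 3 · 3 · 2
3 · 3 · 2 · 3 · 2
18) 2 · 1 · 2 · 3 · 1
1 · 1 · 0 · 1 · 2
0 · 2 · 3 · 1 · 3
3 · 3 · 1 · 2 · 3
0 · 1 · 1 · 2 · 3
19) 2 · 1 · 2 · 3 · 1
1 · 1 · 0 · 1 · 2
0 · 2 · 3 · 1 · 3
3 · 3 · 1 · 2 · 3
0 · 1 · 1 · 3 · 3

1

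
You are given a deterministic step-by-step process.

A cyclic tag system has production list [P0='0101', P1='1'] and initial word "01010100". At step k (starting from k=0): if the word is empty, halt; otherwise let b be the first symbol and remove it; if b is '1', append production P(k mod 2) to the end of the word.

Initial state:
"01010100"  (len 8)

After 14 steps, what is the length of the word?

10

step 0: "01010100"  (len 8)
step 1: "1010100"  (len 7)
step 2: "0101001"  (len 7)
step 3: "101001"  (len 6)
step 4: "010011"  (len 6)
step 5: "10011"  (len 5)
step 6: "00111"  (len 5)
step 7: "0111"  (len 4)
step 8: "111"  (len 3)
step 9: "110101"  (len 6)
step 10: "101011"  (len 6)
step 11: "010110101"  (len 9)
step 12: "10110101"  (len 8)
step 13: "01101010101"  (len 11)
step 14: "1101010101"  (len 10)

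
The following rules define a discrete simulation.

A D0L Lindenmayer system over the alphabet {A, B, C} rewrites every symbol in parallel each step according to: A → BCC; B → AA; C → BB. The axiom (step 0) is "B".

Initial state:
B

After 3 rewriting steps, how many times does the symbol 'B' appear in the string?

step 0: B
step 1: AA
step 2: BCCBCC
step 3: AABBBBAABBBB

8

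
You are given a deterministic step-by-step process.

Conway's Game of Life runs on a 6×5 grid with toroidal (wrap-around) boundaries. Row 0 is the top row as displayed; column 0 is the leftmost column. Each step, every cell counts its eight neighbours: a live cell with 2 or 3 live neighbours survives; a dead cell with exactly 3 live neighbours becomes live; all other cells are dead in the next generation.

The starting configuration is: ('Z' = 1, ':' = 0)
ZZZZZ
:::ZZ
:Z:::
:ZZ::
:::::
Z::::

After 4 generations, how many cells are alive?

step 0: ZZZZZ
:::ZZ
:Z:::
:ZZ::
:::::
Z::::
step 1: :ZZ::
:::::
ZZ:Z:
:ZZ::
:Z:::
Z:ZZ:
step 2: :ZZZ:
Z::::
ZZ:::
:::::
Z::Z:
Z::Z:
step 3: ZZZZ:
Z:::Z
ZZ:::
ZZ::Z
:::::
Z::Z:
step 4: ::ZZ:
:::Z:
:::::
:Z::Z
:Z:::
Z::Z:

8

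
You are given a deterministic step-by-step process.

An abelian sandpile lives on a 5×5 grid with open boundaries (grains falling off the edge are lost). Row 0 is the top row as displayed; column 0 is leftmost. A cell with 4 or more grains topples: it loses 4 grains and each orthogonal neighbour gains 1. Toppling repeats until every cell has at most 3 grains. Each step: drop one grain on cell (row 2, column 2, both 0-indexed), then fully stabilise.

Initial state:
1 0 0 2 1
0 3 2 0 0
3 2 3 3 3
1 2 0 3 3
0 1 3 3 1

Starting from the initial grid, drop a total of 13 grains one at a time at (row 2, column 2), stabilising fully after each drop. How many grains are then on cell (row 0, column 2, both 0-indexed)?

2

k=0  1 0 0 2 1
0 3 2 0 0
3 2 3 3 3
1 2 0 3 3
0 1 3 3 1
k=1  1 0 0 2 1
0 3 3 1 1
3 3 1 2 1
1 2 3 2 1
0 2 0 1 3
k=2  1 0 0 2 1
0 3 3 1 1
3 3 2 2 1
1 2 3 2 1
0 2 0 1 3
k=3  1 0 0 2 1
0 3 3 1 1
3 3 3 2 1
1 2 3 2 1
0 2 0 1 3
k=4  1 1 1 2 1
2 1 1 2 1
0 3 3 3 1
3 0 1 3 1
0 3 1 1 3
k=5  1 1 1 2 1
2 2 2 3 1
1 0 2 1 2
3 1 3 0 2
0 3 1 2 3
k=6  1 1 1 2 1
2 2 2 3 1
1 0 3 1 2
3 1 3 0 2
0 3 1 2 3
k=7  1 1 1 2 1
2 2 3 3 1
1 1 1 2 2
3 2 0 1 2
0 3 2 2 3
k=8  1 1 1 2 1
2 2 3 3 1
1 1 2 2 2
3 2 0 1 2
0 3 2 2 3
k=9  1 1 1 2 1
2 2 3 3 1
1 1 3 2 2
3 2 0 1 2
0 3 2 2 3
k=10  1 1 2 3 1
2 3 1 1 2
1 2 2 0 3
3 2 1 2 2
0 3 2 2 3
k=11  1 1 2 3 1
2 3 1 1 2
1 2 3 0 3
3 2 1 2 2
0 3 2 2 3
k=12  1 1 2 3 1
2 3 2 1 2
1 3 0 1 3
3 2 2 2 2
0 3 2 2 3
k=13  1 1 2 3 1
2 3 2 1 2
1 3 1 1 3
3 2 2 2 2
0 3 2 2 3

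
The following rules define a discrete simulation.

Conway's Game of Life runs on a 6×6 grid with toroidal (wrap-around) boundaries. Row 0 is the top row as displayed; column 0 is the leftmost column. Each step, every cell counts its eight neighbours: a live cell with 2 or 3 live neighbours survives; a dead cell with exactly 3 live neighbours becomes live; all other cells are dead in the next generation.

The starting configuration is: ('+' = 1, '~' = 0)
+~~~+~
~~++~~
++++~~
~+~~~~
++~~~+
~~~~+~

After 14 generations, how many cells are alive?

2

gen 0: +~~~+~
~~++~~
++++~~
~+~~~~
++~~~+
~~~~+~
gen 1: ~~~~++
+~~~++
+~~+~~
~~~~~+
++~~~+
~+~~+~
gen 2: ~~~+~~
+~~+~~
+~~~~~
~+~~++
~+~~++
~+~~+~
gen 3: ~~+++~
~~~~~~
++~~+~
~+~~+~
~+++~~
+~++++
gen 4: ~++~~~
~++~++
++~~~+
~~~~++
~~~~~~
+~~~~+
gen 5: ~~+++~
~~~+++
~+++~~
~~~~++
+~~~+~
++~~~~
gen 6: +++~~~
~+~~~+
+~+~~~
+++~++
++~~+~
+++~+~
gen 7: ~~~+~~
~~~~~+
~~+++~
~~+~+~
~~~~+~
~~~~~~
gen 8: ~~~~~~
~~+~~~
~~+~++
~~+~++
~~~+~~
~~~~~~
gen 9: ~~~~~~
~~~+~~
~++~++
~~+~~+
~~~++~
~~~~~~
gen 10: ~~~~~~
~~+++~
+++~++
+++~~+
~~~++~
~~~~~~
gen 11: ~~~+~~
+~+~+~
~~~~~~
~~~~~~
++++++
~~~~~~
gen 12: ~~~+~~
~~~+~~
~~~~~~
++++++
++++++
++~~~+
gen 13: +~+~+~
~~~~~~
++~~~+
~~~~~~
~~~~~~
~~~~~~
gen 14: ~~~~~~
~~~~~~
+~~~~~
+~~~~~
~~~~~~
~~~~~~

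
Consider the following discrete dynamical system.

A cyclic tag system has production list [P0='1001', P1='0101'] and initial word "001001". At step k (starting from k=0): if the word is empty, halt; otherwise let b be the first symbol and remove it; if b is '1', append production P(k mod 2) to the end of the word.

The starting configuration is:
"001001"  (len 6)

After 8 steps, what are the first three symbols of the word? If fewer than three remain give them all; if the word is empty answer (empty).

k=0  "001001"  (len 6)
k=1  "01001"  (len 5)
k=2  "1001"  (len 4)
k=3  "0011001"  (len 7)
k=4  "011001"  (len 6)
k=5  "11001"  (len 5)
k=6  "10010101"  (len 8)
k=7  "00101011001"  (len 11)
k=8  "0101011001"  (len 10)

010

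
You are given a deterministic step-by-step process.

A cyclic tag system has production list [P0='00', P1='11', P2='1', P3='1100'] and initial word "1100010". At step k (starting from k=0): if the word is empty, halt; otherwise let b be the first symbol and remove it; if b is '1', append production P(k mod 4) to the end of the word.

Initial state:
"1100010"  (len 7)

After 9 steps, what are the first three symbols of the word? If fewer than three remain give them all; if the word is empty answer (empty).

111

k=0  "1100010"  (len 7)
k=1  "10001000"  (len 8)
k=2  "000100011"  (len 9)
k=3  "00100011"  (len 8)
k=4  "0100011"  (len 7)
k=5  "100011"  (len 6)
k=6  "0001111"  (len 7)
k=7  "001111"  (len 6)
k=8  "01111"  (len 5)
k=9  "1111"  (len 4)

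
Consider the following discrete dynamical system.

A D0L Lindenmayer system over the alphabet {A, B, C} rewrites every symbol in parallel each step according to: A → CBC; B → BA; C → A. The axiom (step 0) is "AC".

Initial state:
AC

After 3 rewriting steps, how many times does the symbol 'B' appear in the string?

[0] AC
[1] CBCA
[2] ABAACBC
[3] CBCBACBCCBCABAA

5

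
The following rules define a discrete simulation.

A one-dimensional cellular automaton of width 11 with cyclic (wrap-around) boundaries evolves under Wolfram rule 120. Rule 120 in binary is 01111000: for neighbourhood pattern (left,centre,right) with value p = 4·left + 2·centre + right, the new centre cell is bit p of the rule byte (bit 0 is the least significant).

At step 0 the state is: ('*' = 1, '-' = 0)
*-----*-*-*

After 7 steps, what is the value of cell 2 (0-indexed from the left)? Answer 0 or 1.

t=0: *-----*-*-*
t=1: **-----*-**
t=2: -**-----**-
t=3: -***----***
t=4: **-**---*-*
t=5: -*****---**
t=6: **---**--**
t=7: -**--***-*-

1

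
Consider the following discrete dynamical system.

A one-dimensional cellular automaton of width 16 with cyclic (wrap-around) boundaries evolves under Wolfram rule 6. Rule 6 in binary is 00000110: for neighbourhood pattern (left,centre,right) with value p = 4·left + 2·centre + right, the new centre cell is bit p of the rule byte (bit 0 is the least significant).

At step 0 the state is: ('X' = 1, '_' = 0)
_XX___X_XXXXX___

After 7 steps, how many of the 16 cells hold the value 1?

3

step 0: _XX___X_XXXXX___
step 1: X____XX_________
step 2: X___X__________X
step 3: ___XX_________X_
step 4: __X__________XX_
step 5: _XX_________X___
step 6: X__________XX___
step 7: X_________X____X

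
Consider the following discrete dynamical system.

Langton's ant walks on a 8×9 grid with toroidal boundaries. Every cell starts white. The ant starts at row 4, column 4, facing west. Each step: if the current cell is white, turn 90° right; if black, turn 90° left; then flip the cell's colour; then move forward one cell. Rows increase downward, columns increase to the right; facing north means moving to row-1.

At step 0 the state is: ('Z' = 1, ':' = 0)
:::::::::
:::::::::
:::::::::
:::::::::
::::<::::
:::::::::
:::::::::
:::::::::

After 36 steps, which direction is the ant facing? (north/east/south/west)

t=0: :::::::::
:::::::::
:::::::::
:::::::::
::::<::::
:::::::::
:::::::::
:::::::::
t=1: :::::::::
:::::::::
:::::::::
::::^::::
::::Z::::
:::::::::
:::::::::
:::::::::
t=2: :::::::::
:::::::::
:::::::::
::::Z>:::
::::Z::::
:::::::::
:::::::::
:::::::::
t=3: :::::::::
:::::::::
:::::::::
::::ZZ:::
::::Zv:::
:::::::::
:::::::::
:::::::::
t=4: :::::::::
:::::::::
:::::::::
::::ZZ:::
::::<Z:::
:::::::::
:::::::::
:::::::::
t=5: :::::::::
:::::::::
:::::::::
::::ZZ:::
:::::Z:::
::::v::::
:::::::::
:::::::::
t=6: :::::::::
:::::::::
:::::::::
::::ZZ:::
:::::Z:::
:::<Z::::
:::::::::
:::::::::
t=7: :::::::::
:::::::::
:::::::::
::::ZZ:::
:::^:Z:::
:::ZZ::::
:::::::::
:::::::::
t=8: :::::::::
:::::::::
:::::::::
::::ZZ:::
:::Z>Z:::
:::ZZ::::
:::::::::
:::::::::
t=9: :::::::::
:::::::::
:::::::::
::::ZZ:::
:::ZZZ:::
:::Zv::::
:::::::::
:::::::::
t=10: :::::::::
:::::::::
:::::::::
::::ZZ:::
:::ZZZ:::
:::Z:>:::
:::::::::
:::::::::
t=11: :::::::::
:::::::::
:::::::::
::::ZZ:::
:::ZZZ:::
:::Z:Z:::
:::::v:::
:::::::::
t=12: :::::::::
:::::::::
:::::::::
::::ZZ:::
:::ZZZ:::
:::Z:Z:::
::::<Z:::
:::::::::
t=13: :::::::::
:::::::::
:::::::::
::::ZZ:::
:::ZZZ:::
:::Z^Z:::
::::ZZ:::
:::::::::
t=14: :::::::::
:::::::::
:::::::::
::::ZZ:::
:::ZZZ:::
:::ZZ>:::
::::ZZ:::
:::::::::
t=15: :::::::::
:::::::::
:::::::::
::::ZZ:::
:::ZZ^:::
:::ZZ::::
::::ZZ:::
:::::::::
t=16: :::::::::
:::::::::
:::::::::
::::ZZ:::
:::Z<::::
:::ZZ::::
::::ZZ:::
:::::::::
t=17: :::::::::
:::::::::
:::::::::
::::ZZ:::
:::Z:::::
:::Zv::::
::::ZZ:::
:::::::::
t=18: :::::::::
:::::::::
:::::::::
::::ZZ:::
:::Z:::::
:::Z:>:::
::::ZZ:::
:::::::::
t=19: :::::::::
:::::::::
:::::::::
::::ZZ:::
:::Z:::::
:::Z:Z:::
::::Zv:::
:::::::::
t=20: :::::::::
:::::::::
:::::::::
::::ZZ:::
:::Z:::::
:::Z:Z:::
::::Z:>::
:::::::::
t=21: :::::::::
:::::::::
:::::::::
::::ZZ:::
:::Z:::::
:::Z:Z:::
::::Z:Z::
::::::v::
t=22: :::::::::
:::::::::
:::::::::
::::ZZ:::
:::Z:::::
:::Z:Z:::
::::Z:Z::
:::::<Z::
t=23: :::::::::
:::::::::
:::::::::
::::ZZ:::
:::Z:::::
:::Z:Z:::
::::Z^Z::
:::::ZZ::
t=24: :::::::::
:::::::::
:::::::::
::::ZZ:::
:::Z:::::
:::Z:Z:::
::::ZZ>::
:::::ZZ::
t=25: :::::::::
:::::::::
:::::::::
::::ZZ:::
:::Z:::::
:::Z:Z^::
::::ZZ:::
:::::ZZ::
t=26: :::::::::
:::::::::
:::::::::
::::ZZ:::
:::Z:::::
:::Z:ZZ>:
::::ZZ:::
:::::ZZ::
t=27: :::::::::
:::::::::
:::::::::
::::ZZ:::
:::Z:::::
:::Z:ZZZ:
::::ZZ:v:
:::::ZZ::
t=28: :::::::::
:::::::::
:::::::::
::::ZZ:::
:::Z:::::
:::Z:ZZZ:
::::ZZ<Z:
:::::ZZ::
t=29: :::::::::
:::::::::
:::::::::
::::ZZ:::
:::Z:::::
:::Z:Z^Z:
::::ZZZZ:
:::::ZZ::
t=30: :::::::::
:::::::::
:::::::::
::::ZZ:::
:::Z:::::
:::Z:<:Z:
::::ZZZZ:
:::::ZZ::
t=31: :::::::::
:::::::::
:::::::::
::::ZZ:::
:::Z:::::
:::Z:::Z:
::::ZvZZ:
:::::ZZ::
t=32: :::::::::
:::::::::
:::::::::
::::ZZ:::
:::Z:::::
:::Z:::Z:
::::Z:>Z:
:::::ZZ::
t=33: :::::::::
:::::::::
:::::::::
::::ZZ:::
:::Z:::::
:::Z::^Z:
::::Z::Z:
:::::ZZ::
t=34: :::::::::
:::::::::
:::::::::
::::ZZ:::
:::Z:::::
:::Z::Z>:
::::Z::Z:
:::::ZZ::
t=35: :::::::::
:::::::::
:::::::::
::::ZZ:::
:::Z:::^:
:::Z::Z::
::::Z::Z:
:::::ZZ::
t=36: :::::::::
:::::::::
:::::::::
::::ZZ:::
:::Z:::Z>
:::Z::Z::
::::Z::Z:
:::::ZZ::

east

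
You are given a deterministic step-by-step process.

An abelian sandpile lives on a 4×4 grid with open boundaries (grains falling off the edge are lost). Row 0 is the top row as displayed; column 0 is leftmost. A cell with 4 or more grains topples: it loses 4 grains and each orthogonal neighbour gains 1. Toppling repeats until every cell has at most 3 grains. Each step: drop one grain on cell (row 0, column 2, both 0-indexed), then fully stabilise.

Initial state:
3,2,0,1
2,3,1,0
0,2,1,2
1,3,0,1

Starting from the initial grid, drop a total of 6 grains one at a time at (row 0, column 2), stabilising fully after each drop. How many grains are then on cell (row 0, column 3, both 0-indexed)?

step 0: 3,2,0,1
2,3,1,0
0,2,1,2
1,3,0,1
step 1: 3,2,1,1
2,3,1,0
0,2,1,2
1,3,0,1
step 2: 3,2,2,1
2,3,1,0
0,2,1,2
1,3,0,1
step 3: 3,2,3,1
2,3,1,0
0,2,1,2
1,3,0,1
step 4: 3,3,0,2
2,3,2,0
0,2,1,2
1,3,0,1
step 5: 3,3,1,2
2,3,2,0
0,2,1,2
1,3,0,1
step 6: 3,3,2,2
2,3,2,0
0,2,1,2
1,3,0,1

2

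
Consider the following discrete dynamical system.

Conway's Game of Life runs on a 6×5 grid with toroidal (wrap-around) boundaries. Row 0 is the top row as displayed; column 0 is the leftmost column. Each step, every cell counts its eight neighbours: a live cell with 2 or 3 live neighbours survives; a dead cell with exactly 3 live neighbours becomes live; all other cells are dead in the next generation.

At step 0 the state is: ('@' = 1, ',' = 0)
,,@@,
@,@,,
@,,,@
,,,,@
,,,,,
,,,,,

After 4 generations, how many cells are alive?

7

t=0: ,,@@,
@,@,,
@,,,@
,,,,@
,,,,,
,,,,,
t=1: ,@@@,
@,@,,
@@,@@
@,,,@
,,,,,
,,,,,
t=2: ,@@@,
,,,,,
,,@@,
,@,@,
,,,,,
,,@,,
t=3: ,@@@,
,@,,,
,,@@,
,,,@,
,,@,,
,@@@,
t=4: @,,@,
,@,,,
,,@@,
,,,@,
,@,,,
,,,,,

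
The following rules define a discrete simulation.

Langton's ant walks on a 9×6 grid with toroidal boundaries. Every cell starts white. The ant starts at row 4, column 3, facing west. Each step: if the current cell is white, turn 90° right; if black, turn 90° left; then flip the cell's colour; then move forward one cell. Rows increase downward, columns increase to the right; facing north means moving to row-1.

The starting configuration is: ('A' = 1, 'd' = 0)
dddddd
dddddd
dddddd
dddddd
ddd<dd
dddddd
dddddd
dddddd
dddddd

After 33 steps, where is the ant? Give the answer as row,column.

t=0: dddddd
dddddd
dddddd
dddddd
ddd<dd
dddddd
dddddd
dddddd
dddddd
t=1: dddddd
dddddd
dddddd
ddd^dd
dddAdd
dddddd
dddddd
dddddd
dddddd
t=2: dddddd
dddddd
dddddd
dddA>d
dddAdd
dddddd
dddddd
dddddd
dddddd
t=3: dddddd
dddddd
dddddd
dddAAd
dddAvd
dddddd
dddddd
dddddd
dddddd
t=4: dddddd
dddddd
dddddd
dddAAd
ddd<Ad
dddddd
dddddd
dddddd
dddddd
t=5: dddddd
dddddd
dddddd
dddAAd
ddddAd
dddvdd
dddddd
dddddd
dddddd
t=6: dddddd
dddddd
dddddd
dddAAd
ddddAd
dd<Add
dddddd
dddddd
dddddd
t=7: dddddd
dddddd
dddddd
dddAAd
dd^dAd
ddAAdd
dddddd
dddddd
dddddd
t=8: dddddd
dddddd
dddddd
dddAAd
ddA>Ad
ddAAdd
dddddd
dddddd
dddddd
t=9: dddddd
dddddd
dddddd
dddAAd
ddAAAd
ddAvdd
dddddd
dddddd
dddddd
t=10: dddddd
dddddd
dddddd
dddAAd
ddAAAd
ddAd>d
dddddd
dddddd
dddddd
t=11: dddddd
dddddd
dddddd
dddAAd
ddAAAd
ddAdAd
ddddvd
dddddd
dddddd
t=12: dddddd
dddddd
dddddd
dddAAd
ddAAAd
ddAdAd
ddd<Ad
dddddd
dddddd
t=13: dddddd
dddddd
dddddd
dddAAd
ddAAAd
ddA^Ad
dddAAd
dddddd
dddddd
t=14: dddddd
dddddd
dddddd
dddAAd
ddAAAd
ddAA>d
dddAAd
dddddd
dddddd
t=15: dddddd
dddddd
dddddd
dddAAd
ddAA^d
ddAAdd
dddAAd
dddddd
dddddd
t=16: dddddd
dddddd
dddddd
dddAAd
ddA<dd
ddAAdd
dddAAd
dddddd
dddddd
t=17: dddddd
dddddd
dddddd
dddAAd
ddAddd
ddAvdd
dddAAd
dddddd
dddddd
t=18: dddddd
dddddd
dddddd
dddAAd
ddAddd
ddAd>d
dddAAd
dddddd
dddddd
t=19: dddddd
dddddd
dddddd
dddAAd
ddAddd
ddAdAd
dddAvd
dddddd
dddddd
t=20: dddddd
dddddd
dddddd
dddAAd
ddAddd
ddAdAd
dddAd>
dddddd
dddddd
t=21: dddddd
dddddd
dddddd
dddAAd
ddAddd
ddAdAd
dddAdA
dddddv
dddddd
t=22: dddddd
dddddd
dddddd
dddAAd
ddAddd
ddAdAd
dddAdA
dddd<A
dddddd
t=23: dddddd
dddddd
dddddd
dddAAd
ddAddd
ddAdAd
dddA^A
ddddAA
dddddd
t=24: dddddd
dddddd
dddddd
dddAAd
ddAddd
ddAdAd
dddAA>
ddddAA
dddddd
t=25: dddddd
dddddd
dddddd
dddAAd
ddAddd
ddAdA^
dddAAd
ddddAA
dddddd
t=26: dddddd
dddddd
dddddd
dddAAd
ddAddd
>dAdAA
dddAAd
ddddAA
dddddd
t=27: dddddd
dddddd
dddddd
dddAAd
ddAddd
AdAdAA
vddAAd
ddddAA
dddddd
t=28: dddddd
dddddd
dddddd
dddAAd
ddAddd
AdAdAA
AddAA<
ddddAA
dddddd
t=29: dddddd
dddddd
dddddd
dddAAd
ddAddd
AdAdA^
AddAAA
ddddAA
dddddd
t=30: dddddd
dddddd
dddddd
dddAAd
ddAddd
AdAd<d
AddAAA
ddddAA
dddddd
t=31: dddddd
dddddd
dddddd
dddAAd
ddAddd
AdAddd
AddAvA
ddddAA
dddddd
t=32: dddddd
dddddd
dddddd
dddAAd
ddAddd
AdAddd
AddAd>
ddddAA
dddddd
t=33: dddddd
dddddd
dddddd
dddAAd
ddAddd
AdAdd^
AddAdd
ddddAA
dddddd

5,5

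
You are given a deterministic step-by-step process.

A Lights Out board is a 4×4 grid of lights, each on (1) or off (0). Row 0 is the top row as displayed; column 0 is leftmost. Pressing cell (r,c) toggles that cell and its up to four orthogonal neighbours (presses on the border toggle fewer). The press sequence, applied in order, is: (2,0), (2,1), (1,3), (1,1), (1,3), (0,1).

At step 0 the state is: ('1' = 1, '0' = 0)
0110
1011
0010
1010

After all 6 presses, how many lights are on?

8

k=0  0110
1011
0010
1010
k=1  0110
0011
1110
0010
k=2  0110
0111
0000
0110
k=3  0111
0100
0001
0110
k=4  0011
1010
0101
0110
k=5  0010
1001
0100
0110
k=6  1100
1101
0100
0110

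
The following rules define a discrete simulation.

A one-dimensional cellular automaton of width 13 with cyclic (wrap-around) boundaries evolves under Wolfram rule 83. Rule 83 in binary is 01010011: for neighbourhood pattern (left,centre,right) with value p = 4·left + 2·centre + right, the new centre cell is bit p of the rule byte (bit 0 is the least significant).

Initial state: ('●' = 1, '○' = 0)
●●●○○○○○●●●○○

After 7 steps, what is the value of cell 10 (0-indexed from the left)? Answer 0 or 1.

0) ●●●○○○○○●●●○○
1) ○○●●●●●●○○●●●
2) ●●○○○○○●●●○○●
3) ○●●●●●●○○●●●○
4) ●○○○○○●●●○○●●
5) ●●●●●●○○●●●○○
6) ○○○○○●●●○○●●●
7) ●●●●●○○●●●○○●

0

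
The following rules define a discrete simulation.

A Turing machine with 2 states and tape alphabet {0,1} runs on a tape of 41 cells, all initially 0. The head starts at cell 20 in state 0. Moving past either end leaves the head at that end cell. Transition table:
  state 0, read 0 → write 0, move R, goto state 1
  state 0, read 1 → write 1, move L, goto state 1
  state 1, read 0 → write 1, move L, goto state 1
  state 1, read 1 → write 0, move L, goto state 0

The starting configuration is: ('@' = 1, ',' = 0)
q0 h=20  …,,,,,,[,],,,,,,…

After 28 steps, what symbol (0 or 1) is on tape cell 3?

[0] q0 h=20  …,,,,,,[,],,,,,,…
[1] q1 h=21  …,,,,,,[,],,,,,,…
[2] q1 h=20  …,,,,,,[,]@,,,,,…
[3] q1 h=19  …,,,,,,[,]@@,,,,…
[4] q1 h=18  …,,,,,,[,]@@@,,,…
[5] q1 h=17  …,,,,,,[,]@@@@,,…
[6] q1 h=16  …,,,,,,[,]@@@@@,…
[7] q1 h=15  …,,,,,,[,]@@@@@@…
[8] q1 h=14  …,,,,,,[,]@@@@@@…
[9] q1 h=13  …,,,,,,[,]@@@@@@…
[10] q1 h=12  …,,,,,,[,]@@@@@@…
[11] q1 h=11  …,,,,,,[,]@@@@@@…
[12] q1 h=10  …,,,,,,[,]@@@@@@…
[13] q1 h= 9  …,,,,,,[,]@@@@@@…
[14] q1 h= 8  …,,,,,,[,]@@@@@@…
[15] q1 h= 7  …,,,,,,[,]@@@@@@…
[16] q1 h= 6  |,,,,,,[,]@@@@@@…
[17] q1 h= 5  |,,,,,[,]@@@@@@…
[18] q1 h= 4  |,,,,[,]@@@@@@…
[19] q1 h= 3  |,,,[,]@@@@@@…
[20] q1 h= 2  |,,[,]@@@@@@…
[21] q1 h= 1  |,[,]@@@@@@…
[22] q1 h= 0  |[,]@@@@@@…
[23] q1 h= 0  |[@]@@@@@@…
[24] q0 h= 0  |[,]@@@@@@…
[25] q1 h= 1  |,[@]@@@@@@…
[26] q0 h= 0  |[,],@@@@@…
[27] q1 h= 1  |,[,]@@@@@@…
[28] q1 h= 0  |[,]@@@@@@…

1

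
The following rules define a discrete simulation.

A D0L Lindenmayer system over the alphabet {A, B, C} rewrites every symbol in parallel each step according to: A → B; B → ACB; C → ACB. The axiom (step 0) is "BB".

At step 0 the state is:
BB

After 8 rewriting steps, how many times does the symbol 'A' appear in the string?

k=0  BB
k=1  ACBACB
k=2  BACBACBBACBACB
k=3  ACBBACBACBBACBACBACBBACBACBBACBACB
k=4  BACBACBACBBACBACBBACBACBACBBACBACBBACBACBBACBACBACBBACBACBBACBACBACBBACBACBBACBACB
k=5  ACBBACBACBBACBACBBACBACBACBBACBACBBACBACBACBBACBACBBACBACB…ACBBACBACBBACBACBBACBACBACBBACBACBBACBACBACBBACBACBBACBACB  (len 198)
k=6  BACBACBACBBACBACBBACBACBACBBACBACBBACBACBACBBACBACBBACBACB…ACBBACBACBBACBACBBACBACBACBBACBACBBACBACBACBBACBACBBACBACB  (len 478)
k=7  ACBBACBACBBACBACBBACBACBACBBACBACBBACBACBACBBACBACBBACBACB…ACBBACBACBBACBACBBACBACBACBBACBACBBACBACBACBBACBACBBACBACB  (len 1154)
k=8  BACBACBACBBACBACBBACBACBACBBACBACBBACBACBACBBACBACBBACBACB…ACBBACBACBBACBACBBACBACBACBBACBACBBACBACBACBBACBACBBACBACB  (len 2786)

816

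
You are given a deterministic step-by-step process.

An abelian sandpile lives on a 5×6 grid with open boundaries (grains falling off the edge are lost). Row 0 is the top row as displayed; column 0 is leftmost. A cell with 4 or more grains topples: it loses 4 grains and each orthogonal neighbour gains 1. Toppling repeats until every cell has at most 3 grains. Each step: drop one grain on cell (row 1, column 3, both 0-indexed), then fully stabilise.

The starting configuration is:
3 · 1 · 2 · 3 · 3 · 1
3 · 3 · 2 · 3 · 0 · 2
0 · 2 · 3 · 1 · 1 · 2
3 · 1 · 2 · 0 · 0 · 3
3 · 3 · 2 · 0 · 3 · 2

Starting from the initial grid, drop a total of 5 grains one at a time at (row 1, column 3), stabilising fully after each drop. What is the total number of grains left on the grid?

55

[0] 3 · 1 · 2 · 3 · 3 · 1
3 · 3 · 2 · 3 · 0 · 2
0 · 2 · 3 · 1 · 1 · 2
3 · 1 · 2 · 0 · 0 · 3
3 · 3 · 2 · 0 · 3 · 2
[1] 3 · 1 · 3 · 1 · 0 · 2
3 · 3 · 3 · 1 · 2 · 2
0 · 2 · 3 · 2 · 1 · 2
3 · 1 · 2 · 0 · 0 · 3
3 · 3 · 2 · 0 · 3 · 2
[2] 3 · 1 · 3 · 1 · 0 · 2
3 · 3 · 3 · 2 · 2 · 2
0 · 2 · 3 · 2 · 1 · 2
3 · 1 · 2 · 0 · 0 · 3
3 · 3 · 2 · 0 · 3 · 2
[3] 3 · 1 · 3 · 1 · 0 · 2
3 · 3 · 3 · 3 · 2 · 2
0 · 2 · 3 · 2 · 1 · 2
3 · 1 · 2 · 0 · 0 · 3
3 · 3 · 2 · 0 · 3 · 2
[4] 1 · 0 · 1 · 3 · 0 · 2
1 · 3 · 3 · 2 · 3 · 2
2 · 0 · 2 · 0 · 2 · 2
3 · 2 · 3 · 1 · 0 · 3
3 · 3 · 2 · 0 · 3 · 2
[5] 1 · 0 · 1 · 3 · 0 · 2
1 · 3 · 3 · 3 · 3 · 2
2 · 0 · 2 · 0 · 2 · 2
3 · 2 · 3 · 1 · 0 · 3
3 · 3 · 2 · 0 · 3 · 2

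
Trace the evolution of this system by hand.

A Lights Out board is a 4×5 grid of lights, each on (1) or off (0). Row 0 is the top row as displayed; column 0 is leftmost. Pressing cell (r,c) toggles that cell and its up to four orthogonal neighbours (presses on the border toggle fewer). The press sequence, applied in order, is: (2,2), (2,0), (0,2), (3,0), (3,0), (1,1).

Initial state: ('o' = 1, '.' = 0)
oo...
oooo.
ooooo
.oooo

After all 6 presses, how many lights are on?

0) oo...
oooo.
ooooo
.oooo
1) oo...
oo.o.
o...o
.o.oo
2) oo...
.o.o.
.o..o
oo.oo
3) o.oo.
.ooo.
.o..o
oo.oo
4) o.oo.
.ooo.
oo..o
...oo
5) o.oo.
.ooo.
.o..o
oo.oo
6) oooo.
o..o.
....o
oo.oo

11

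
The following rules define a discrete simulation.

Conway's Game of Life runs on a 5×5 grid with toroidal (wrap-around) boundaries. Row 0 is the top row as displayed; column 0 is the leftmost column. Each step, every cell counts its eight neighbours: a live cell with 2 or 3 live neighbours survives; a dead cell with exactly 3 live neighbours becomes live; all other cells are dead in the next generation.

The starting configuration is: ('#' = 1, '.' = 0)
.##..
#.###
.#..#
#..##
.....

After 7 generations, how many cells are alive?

16

[0] .##..
#.###
.#..#
#..##
.....
[1] ###.#
....#
.#...
#..##
#####
[2] .....
..###
...#.
.....
.....
[3] ...#.
..###
..###
.....
.....
[4] ..###
.....
..#.#
...#.
.....
[5] ...#.
..#.#
...#.
...#.
..#.#
[6] ..#.#
..#.#
..###
..###
..#.#
[7] ###.#
###.#
##...
##...
###.#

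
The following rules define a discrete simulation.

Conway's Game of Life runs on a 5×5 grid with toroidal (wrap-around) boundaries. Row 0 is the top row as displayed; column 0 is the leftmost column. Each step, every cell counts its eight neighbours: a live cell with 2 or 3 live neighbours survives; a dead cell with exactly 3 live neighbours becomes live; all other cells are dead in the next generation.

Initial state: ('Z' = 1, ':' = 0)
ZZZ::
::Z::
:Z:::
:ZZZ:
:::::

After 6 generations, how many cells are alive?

k=0  ZZZ::
::Z::
:Z:::
:ZZZ:
:::::
k=1  :ZZ::
Z:Z::
:Z:Z:
:ZZ::
Z::Z:
k=2  Z:ZZZ
Z::Z:
Z::Z:
ZZ:ZZ
Z::Z:
k=3  Z:Z::
Z::::
:::Z:
:Z:Z:
:::::
k=4  :Z:::
:Z::Z
::Z:Z
::Z::
:ZZ::
k=5  :Z:::
:ZZZ:
ZZZ::
::Z::
:ZZ::
k=6  Z::Z:
:::Z:
Z::::
Z::Z:
:ZZ::

8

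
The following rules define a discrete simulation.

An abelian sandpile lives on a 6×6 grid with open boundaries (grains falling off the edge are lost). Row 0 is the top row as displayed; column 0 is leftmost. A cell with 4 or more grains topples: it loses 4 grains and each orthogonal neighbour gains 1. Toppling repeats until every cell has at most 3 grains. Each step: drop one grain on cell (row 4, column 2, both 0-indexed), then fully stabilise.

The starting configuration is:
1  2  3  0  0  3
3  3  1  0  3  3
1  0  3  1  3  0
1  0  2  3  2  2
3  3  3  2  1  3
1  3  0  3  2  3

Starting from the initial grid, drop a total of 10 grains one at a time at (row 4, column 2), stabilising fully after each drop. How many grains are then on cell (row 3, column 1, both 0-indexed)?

0

step 0: 1  2  3  0  0  3
3  3  1  0  3  3
1  0  3  1  3  0
1  0  2  3  2  2
3  3  3  2  1  3
1  3  0  3  2  3
step 1: 1  2  3  0  0  3
3  3  1  0  3  3
1  0  3  1  3  0
2  1  3  3  2  2
0  2  1  3  1  3
3  0  2  3  2  3
step 2: 1  2  3  0  0  3
3  3  1  0  3  3
1  0  3  1  3  0
2  1  3  3  2  2
0  2  2  3  1  3
3  0  2  3  2  3
step 3: 1  2  3  0  0  3
3  3  1  0  3  3
1  0  3  1  3  0
2  1  3  3  2  2
0  2  3  3  1  3
3  0  2  3  2  3
step 4: 1  2  3  0  0  3
3  3  2  0  3  3
1  1  0  3  3  0
2  2  2  1  3  2
0  3  3  2  2  3
3  1  0  1  3  3
step 5: 1  2  3  0  0  3
3  3  2  0  3  3
1  1  0  3  3  0
2  3  3  1  3  2
1  0  1  3  2  3
3  2  1  1  3  3
step 6: 1  2  3  0  0  3
3  3  2  0  3  3
1  1  0  3  3  0
2  3  3  1  3  2
1  0  2  3  2  3
3  2  1  1  3  3
step 7: 1  2  3  0  0  3
3  3  2  0  3  3
1  1  0  3  3  0
2  3  3  1  3  2
1  0  3  3  2  3
3  2  1  1  3  3
step 8: 1  2  3  0  0  3
3  3  2  0  3  3
1  2  1  3  3  0
3  0  1  3  3  2
1  2  2  0  3  3
3  2  2  2  3  3
step 9: 1  2  3  0  0  3
3  3  2  0  3  3
1  2  1  3  3  0
3  0  1  3  3  2
1  2  3  0  3  3
3  2  2  2  3  3
step 10: 1  2  3  0  0  3
3  3  2  0  3  3
1  2  1  3  3  0
3  0  2  3  3  2
1  3  0  1  3  3
3  2  3  2  3  3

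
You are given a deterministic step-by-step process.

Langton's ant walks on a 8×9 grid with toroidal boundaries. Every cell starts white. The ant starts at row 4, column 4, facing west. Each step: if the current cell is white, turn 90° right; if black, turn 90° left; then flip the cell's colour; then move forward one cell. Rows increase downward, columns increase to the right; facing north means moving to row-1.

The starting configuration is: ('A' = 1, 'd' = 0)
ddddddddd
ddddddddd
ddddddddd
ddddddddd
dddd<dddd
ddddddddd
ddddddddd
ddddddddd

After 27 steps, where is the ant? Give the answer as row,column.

6,7

k=0  ddddddddd
ddddddddd
ddddddddd
ddddddddd
dddd<dddd
ddddddddd
ddddddddd
ddddddddd
k=1  ddddddddd
ddddddddd
ddddddddd
dddd^dddd
ddddAdddd
ddddddddd
ddddddddd
ddddddddd
k=2  ddddddddd
ddddddddd
ddddddddd
ddddA>ddd
ddddAdddd
ddddddddd
ddddddddd
ddddddddd
k=3  ddddddddd
ddddddddd
ddddddddd
ddddAAddd
ddddAvddd
ddddddddd
ddddddddd
ddddddddd
k=4  ddddddddd
ddddddddd
ddddddddd
ddddAAddd
dddd<Addd
ddddddddd
ddddddddd
ddddddddd
k=5  ddddddddd
ddddddddd
ddddddddd
ddddAAddd
dddddAddd
ddddvdddd
ddddddddd
ddddddddd
k=6  ddddddddd
ddddddddd
ddddddddd
ddddAAddd
dddddAddd
ddd<Adddd
ddddddddd
ddddddddd
k=7  ddddddddd
ddddddddd
ddddddddd
ddddAAddd
ddd^dAddd
dddAAdddd
ddddddddd
ddddddddd
k=8  ddddddddd
ddddddddd
ddddddddd
ddddAAddd
dddA>Addd
dddAAdddd
ddddddddd
ddddddddd
k=9  ddddddddd
ddddddddd
ddddddddd
ddddAAddd
dddAAAddd
dddAvdddd
ddddddddd
ddddddddd
k=10  ddddddddd
ddddddddd
ddddddddd
ddddAAddd
dddAAAddd
dddAd>ddd
ddddddddd
ddddddddd
k=11  ddddddddd
ddddddddd
ddddddddd
ddddAAddd
dddAAAddd
dddAdAddd
dddddvddd
ddddddddd
k=12  ddddddddd
ddddddddd
ddddddddd
ddddAAddd
dddAAAddd
dddAdAddd
dddd<Addd
ddddddddd
k=13  ddddddddd
ddddddddd
ddddddddd
ddddAAddd
dddAAAddd
dddA^Addd
ddddAAddd
ddddddddd
k=14  ddddddddd
ddddddddd
ddddddddd
ddddAAddd
dddAAAddd
dddAA>ddd
ddddAAddd
ddddddddd
k=15  ddddddddd
ddddddddd
ddddddddd
ddddAAddd
dddAA^ddd
dddAAdddd
ddddAAddd
ddddddddd
k=16  ddddddddd
ddddddddd
ddddddddd
ddddAAddd
dddA<dddd
dddAAdddd
ddddAAddd
ddddddddd
k=17  ddddddddd
ddddddddd
ddddddddd
ddddAAddd
dddAddddd
dddAvdddd
ddddAAddd
ddddddddd
k=18  ddddddddd
ddddddddd
ddddddddd
ddddAAddd
dddAddddd
dddAd>ddd
ddddAAddd
ddddddddd
k=19  ddddddddd
ddddddddd
ddddddddd
ddddAAddd
dddAddddd
dddAdAddd
ddddAvddd
ddddddddd
k=20  ddddddddd
ddddddddd
ddddddddd
ddddAAddd
dddAddddd
dddAdAddd
ddddAd>dd
ddddddddd
k=21  ddddddddd
ddddddddd
ddddddddd
ddddAAddd
dddAddddd
dddAdAddd
ddddAdAdd
ddddddvdd
k=22  ddddddddd
ddddddddd
ddddddddd
ddddAAddd
dddAddddd
dddAdAddd
ddddAdAdd
ddddd<Add
k=23  ddddddddd
ddddddddd
ddddddddd
ddddAAddd
dddAddddd
dddAdAddd
ddddA^Add
dddddAAdd
k=24  ddddddddd
ddddddddd
ddddddddd
ddddAAddd
dddAddddd
dddAdAddd
ddddAA>dd
dddddAAdd
k=25  ddddddddd
ddddddddd
ddddddddd
ddddAAddd
dddAddddd
dddAdA^dd
ddddAAddd
dddddAAdd
k=26  ddddddddd
ddddddddd
ddddddddd
ddddAAddd
dddAddddd
dddAdAA>d
ddddAAddd
dddddAAdd
k=27  ddddddddd
ddddddddd
ddddddddd
ddddAAddd
dddAddddd
dddAdAAAd
ddddAAdvd
dddddAAdd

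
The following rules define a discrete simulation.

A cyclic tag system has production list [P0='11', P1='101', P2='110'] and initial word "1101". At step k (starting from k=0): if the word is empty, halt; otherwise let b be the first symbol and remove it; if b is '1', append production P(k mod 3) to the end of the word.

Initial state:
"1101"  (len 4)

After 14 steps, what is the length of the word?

[0] "1101"  (len 4)
[1] "10111"  (len 5)
[2] "0111101"  (len 7)
[3] "111101"  (len 6)
[4] "1110111"  (len 7)
[5] "110111101"  (len 9)
[6] "10111101110"  (len 11)
[7] "011110111011"  (len 12)
[8] "11110111011"  (len 11)
[9] "1110111011110"  (len 13)
[10] "11011101111011"  (len 14)
[11] "1011101111011101"  (len 16)
[12] "011101111011101110"  (len 18)
[13] "11101111011101110"  (len 17)
[14] "1101111011101110101"  (len 19)

19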